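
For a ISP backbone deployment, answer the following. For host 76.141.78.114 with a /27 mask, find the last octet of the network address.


Given: IP = 76.141.78.114, prefix = /27
Subnet mask = 255.255.255.224
Last octet of IP: 114
Last octet of mask: 224
Network last octet = 114 AND 224 = 96

96


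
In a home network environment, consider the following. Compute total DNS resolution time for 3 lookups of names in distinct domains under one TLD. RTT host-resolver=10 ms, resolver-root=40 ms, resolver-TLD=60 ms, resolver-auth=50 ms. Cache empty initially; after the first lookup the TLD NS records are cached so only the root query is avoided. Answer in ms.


Lookup 1 (cold cache): local + root + TLD + auth = 10 + 40 + 60 + 50 = 160 ms
Lookups 2..3 (TLD NS cached -> skip root; new domain -> still ask TLD and auth): local + TLD + auth = 10 + 60 + 50 = 120 ms each
Remaining 2 lookups: 2 * 120 = 240 ms
Total = 160 + 240 = 400 ms

400


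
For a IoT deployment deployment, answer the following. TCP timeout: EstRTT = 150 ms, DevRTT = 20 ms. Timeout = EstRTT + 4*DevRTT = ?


Given: EstRTT = 150 ms, DevRTT = 20 ms
Timeout = EstRTT + 4 * DevRTT
4 * DevRTT = 4 * 20 = 80
Timeout = 150 + 80 = 230 ms

230


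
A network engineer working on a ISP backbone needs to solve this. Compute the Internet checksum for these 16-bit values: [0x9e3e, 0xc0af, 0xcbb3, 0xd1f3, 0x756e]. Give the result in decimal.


Given words: [0x9e3e, 0xc0af, 0xcbb3, 0xd1f3, 0x756e]
Step 1: Sum all words
Raw sum = 40510 + 49327 + 52147 + 53747 + 30062 = 225793
Step 2: Fold carry: (29185 + 3) = 29188
One's complement = ~29188 & 0xFFFF = 36347

36347


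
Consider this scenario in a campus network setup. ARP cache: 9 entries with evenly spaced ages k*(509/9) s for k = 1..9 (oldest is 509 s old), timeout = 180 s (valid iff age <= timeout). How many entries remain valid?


Ages are k * 509/9 s for k = 1..9 (spacing = 56.5556 s).
Entry k is valid iff k * 509/9 <= 180 iff k <= 9 * 180 / 509 = 3.1827
n_valid = floor(3.1827) = 3
(n_stale = 9 - 3 = 6)

3


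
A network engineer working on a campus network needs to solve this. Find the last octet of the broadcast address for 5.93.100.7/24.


Given: IP = 5.93.100.7, prefix = /24
Host bits = 32 - 24 = 8
Network last octet = 7 AND mask = 0
Host part size = 2^8 - 1 = 255
Broadcast last octet = 0 OR 255 = 255

255


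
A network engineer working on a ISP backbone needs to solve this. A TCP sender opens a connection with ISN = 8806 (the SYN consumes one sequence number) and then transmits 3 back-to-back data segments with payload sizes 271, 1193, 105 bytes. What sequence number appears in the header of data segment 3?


The SYN occupies sequence number ISN = 8806, so the first data byte is ISN + 1 = 8807.
SEQ of data segment i = (ISN + 1) + sum of payload sizes of segments 1..i-1.
Segment 1: SEQ = 8807, payload = 271 bytes
Segment 2: SEQ = 9078, payload = 1193 bytes
Segment 3: SEQ = 10271, payload = 105 bytes
SEQ of segment 3 = 8807 + 271 + 1193 = 10271

10271


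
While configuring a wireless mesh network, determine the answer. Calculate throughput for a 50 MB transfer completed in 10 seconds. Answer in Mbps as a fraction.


Given: file = 50 MB, time = 10 s
File in Mb = 50 * 8 = 400 Mb
Throughput = 400 / 10 Mbps
Throughput = 40 Mbps

40


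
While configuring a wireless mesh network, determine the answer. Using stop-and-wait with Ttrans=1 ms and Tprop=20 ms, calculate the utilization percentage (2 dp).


Given: Ttrans = 1 ms, Tprop = 20 ms
RTT = 2 * Tprop = 2 * 20 = 40 ms
U = Ttrans / (Ttrans + RTT)
U = 1 / (1 + 40)
U = 1 / 41 = 0.02439
U% = 2.44%

2.44


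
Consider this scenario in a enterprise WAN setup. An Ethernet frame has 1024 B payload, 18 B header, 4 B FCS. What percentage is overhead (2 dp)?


Given: payload = 1024 B, header = 18 B, trailer = 4 B
Overhead bytes = header + trailer = 18 + 4 = 22
Total frame = payload + overhead = 1024 + 22 = 1046
Overhead % = 22 / 1046 * 100 = 2.1033% -> 2.10% (2 dp)

2.10


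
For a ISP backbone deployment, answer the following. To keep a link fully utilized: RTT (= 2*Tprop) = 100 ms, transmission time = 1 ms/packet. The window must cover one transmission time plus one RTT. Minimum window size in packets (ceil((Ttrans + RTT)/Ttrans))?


Given: Ttrans = 1 ms, RTT = 100 ms (= 2 * Tprop, Tprop = 50 ms)
Time until first ACK returns = Ttrans + RTT = 1 + 100 = 101 ms
Need W * Ttrans >= Ttrans + RTT  ->  W >= (Ttrans + RTT) / Ttrans
(Ttrans + RTT) / Ttrans = 101 / 1 = 101
W_min = ceil(101) = 101

101


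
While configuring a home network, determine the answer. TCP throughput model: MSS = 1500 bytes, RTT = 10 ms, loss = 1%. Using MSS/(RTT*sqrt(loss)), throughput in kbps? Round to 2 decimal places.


Given: MSS = 1500 bytes, RTT = 10 ms, loss = 1%
RTT in seconds = 10 / 1000 = 0.01
Loss rate = 1% = 0.01
sqrt(loss) = sqrt(0.01) = 0.1
Throughput (bytes/s) = 1500 / (0.01 * 0.1) = 1500000.0000
Throughput (kbps) = 1500000.0000 * 8 / 1000 = 12000.000000 -> 12000.00 kbps (2 dp)

12000.00


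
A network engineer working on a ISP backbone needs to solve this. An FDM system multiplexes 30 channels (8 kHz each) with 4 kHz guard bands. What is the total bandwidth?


Given: 30 channels, 8 kHz each, guard = 4 kHz
Channel bandwidth = 30 * 8 = 240 kHz
Guard bands = 29 gaps * 4 kHz = 116 kHz
Total = 240 + 116 = 356 kHz

356


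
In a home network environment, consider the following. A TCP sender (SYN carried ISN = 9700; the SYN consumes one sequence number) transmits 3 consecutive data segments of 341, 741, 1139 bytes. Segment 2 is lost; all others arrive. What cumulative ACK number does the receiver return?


SYN uses sequence number 9700; first data byte = ISN + 1 = 9701.
Segment 1: SEQ = 9701, len = 341 B, covers [9701, 10041]
Segment 2: SEQ = 10042, len = 741 B, covers [10042, 10782] [LOST]
Segment 3: SEQ = 10783, len = 1139 B, covers [10783, 11921]
In-order data received: bytes [9701, 10041] (segments 1..1).
Segment 2 missing -> gap begins at byte 10042; later segments buffered out of order.
Cumulative ACK = next expected in-order byte = 9701 + 341 = 10042

10042


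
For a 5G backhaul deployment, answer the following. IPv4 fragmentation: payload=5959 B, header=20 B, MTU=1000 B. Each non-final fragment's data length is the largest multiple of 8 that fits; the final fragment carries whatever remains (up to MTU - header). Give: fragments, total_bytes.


Max data per non-final fragment = floor((MTU - header)/8)*8 = floor((1000 - 20)/8)*8 = floor(980/8)*8 = 976 B
Final fragment needs no 8-byte alignment: it can carry up to MTU - header = 980 B
Non-final fragments needed = ceil((payload - 980) / 976) = ceil(4979/976) = ceil(5.1014) = 6
Number of fragments = 6 + 1 = 7
Fragment sizes (data): 6 * 976 B + 103 B (last, 103 <= 980 OK)
Total bytes sent = payload + n_frags * header = 5959 + 7*20 = 5959 + 140 = 6099 B

7, 6099


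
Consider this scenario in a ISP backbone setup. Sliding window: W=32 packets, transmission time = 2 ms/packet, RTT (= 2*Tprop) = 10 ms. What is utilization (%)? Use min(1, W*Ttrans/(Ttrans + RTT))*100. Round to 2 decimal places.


Given: W = 32, Ttrans = 2 ms, RTT = 10 ms (= 2 * Tprop, Tprop = 5 ms)
Cycle time = Ttrans + RTT = 2 + 10 = 12 ms (first packet sent until its ACK returns)
W * Ttrans = 32 * 2 = 64 ms of sending per cycle
W * Ttrans / (Ttrans + RTT) = 64 / 12 = 5.333333
U = min(1, 5.333333) = 1.000000
U% = 100.00%

100.00


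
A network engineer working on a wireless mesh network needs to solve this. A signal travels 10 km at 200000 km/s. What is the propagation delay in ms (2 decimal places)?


Given: distance = 10 km, speed = 200000 km/s
Delay = distance / speed = 10 / 200000 seconds
Delay in ms = 10 * 1000 / 200000
Delay = 0.0500 ms
Rounded to 2 dp = 0.05 ms

0.05


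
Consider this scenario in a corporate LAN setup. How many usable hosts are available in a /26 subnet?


Given: subnet mask /26
Host bits = 32 - 26 = 6
Total addresses = 2^6 = 64
Usable hosts = 64 - 2 (network + broadcast) = 62

62


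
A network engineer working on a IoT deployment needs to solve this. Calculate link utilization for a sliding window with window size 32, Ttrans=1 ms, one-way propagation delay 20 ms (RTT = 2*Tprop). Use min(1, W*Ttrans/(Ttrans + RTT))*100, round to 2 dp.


Given: W = 32, Ttrans = 1 ms, RTT = 40 ms (= 2 * Tprop, Tprop = 20 ms)
Cycle time = Ttrans + RTT = 1 + 40 = 41 ms (first packet sent until its ACK returns)
W * Ttrans = 32 * 1 = 32 ms of sending per cycle
W * Ttrans / (Ttrans + RTT) = 32 / 41 = 0.780488
U = min(1, 0.780488) = 0.780488
U% = 78.05%

78.05


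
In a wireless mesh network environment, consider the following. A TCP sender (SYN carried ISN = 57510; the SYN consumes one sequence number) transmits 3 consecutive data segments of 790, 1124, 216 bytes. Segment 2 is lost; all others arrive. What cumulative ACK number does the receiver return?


SYN uses sequence number 57510; first data byte = ISN + 1 = 57511.
Segment 1: SEQ = 57511, len = 790 B, covers [57511, 58300]
Segment 2: SEQ = 58301, len = 1124 B, covers [58301, 59424] [LOST]
Segment 3: SEQ = 59425, len = 216 B, covers [59425, 59640]
In-order data received: bytes [57511, 58300] (segments 1..1).
Segment 2 missing -> gap begins at byte 58301; later segments buffered out of order.
Cumulative ACK = next expected in-order byte = 57511 + 790 = 58301

58301


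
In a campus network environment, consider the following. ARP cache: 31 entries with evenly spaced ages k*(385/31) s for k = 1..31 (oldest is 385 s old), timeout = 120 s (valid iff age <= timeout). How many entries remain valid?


Ages are k * 385/31 s for k = 1..31 (spacing = 12.4194 s).
Entry k is valid iff k * 385/31 <= 120 iff k <= 31 * 120 / 385 = 9.6623
n_valid = floor(9.6623) = 9
(n_stale = 31 - 9 = 22)

9


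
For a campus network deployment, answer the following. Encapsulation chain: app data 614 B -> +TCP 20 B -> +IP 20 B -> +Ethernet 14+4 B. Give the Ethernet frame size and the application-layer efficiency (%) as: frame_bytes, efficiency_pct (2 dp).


TCP segment = 614 + 20 = 634 B
IP packet = 634 + 20 = 654 B
Ethernet frame = 654 + 14 + 4 = 672 B
Efficiency = app / frame = 614 / 672 = 0.913690 = 91.3690% -> 91.37% (2 dp)

672, 91.37


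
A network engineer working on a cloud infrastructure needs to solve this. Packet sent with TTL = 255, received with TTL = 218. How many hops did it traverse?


Given: initial TTL = 255, received TTL = 218
Hops = initial TTL - received TTL
Hops = 255 - 218 = 37

37


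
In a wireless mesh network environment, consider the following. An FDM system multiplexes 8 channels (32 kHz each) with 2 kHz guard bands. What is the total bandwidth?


Given: 8 channels, 32 kHz each, guard = 2 kHz
Channel bandwidth = 8 * 32 = 256 kHz
Guard bands = 7 gaps * 2 kHz = 14 kHz
Total = 256 + 14 = 270 kHz

270


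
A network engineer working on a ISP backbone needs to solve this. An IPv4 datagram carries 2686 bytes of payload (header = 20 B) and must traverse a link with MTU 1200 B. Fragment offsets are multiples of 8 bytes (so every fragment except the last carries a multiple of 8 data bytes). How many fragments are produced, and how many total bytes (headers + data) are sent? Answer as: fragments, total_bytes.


Max data per non-final fragment = floor((MTU - header)/8)*8 = floor((1200 - 20)/8)*8 = floor(1180/8)*8 = 1176 B
Final fragment needs no 8-byte alignment: it can carry up to MTU - header = 1180 B
Non-final fragments needed = ceil((payload - 1180) / 1176) = ceil(1506/1176) = ceil(1.2806) = 2
Number of fragments = 2 + 1 = 3
Fragment sizes (data): 2 * 1176 B + 334 B (last, 334 <= 1180 OK)
Total bytes sent = payload + n_frags * header = 2686 + 3*20 = 2686 + 60 = 2746 B

3, 2746


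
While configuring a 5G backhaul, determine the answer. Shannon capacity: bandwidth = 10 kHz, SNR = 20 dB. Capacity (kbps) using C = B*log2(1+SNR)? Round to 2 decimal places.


Given: B = 10 kHz, SNR = 20 dB
SNR linear = 10^(20/10) = 100
1 + SNR = 101
log2(101) = 6.6582114828
C = 10 * 1000 * 6.6582114828 = 66582.1148 bps
C = 66.582115 kbps -> 66.58 kbps (2 dp)

66.58


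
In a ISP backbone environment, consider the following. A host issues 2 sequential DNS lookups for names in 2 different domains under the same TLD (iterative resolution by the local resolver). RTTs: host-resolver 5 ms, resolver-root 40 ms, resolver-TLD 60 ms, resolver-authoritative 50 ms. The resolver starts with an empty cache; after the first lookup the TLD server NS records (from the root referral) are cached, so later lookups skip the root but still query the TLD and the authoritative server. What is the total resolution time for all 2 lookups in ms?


Lookup 1 (cold cache): local + root + TLD + auth = 5 + 40 + 60 + 50 = 155 ms
Lookups 2..2 (TLD NS cached -> skip root; new domain -> still ask TLD and auth): local + TLD + auth = 5 + 60 + 50 = 115 ms each
Remaining 1 lookups: 1 * 115 = 115 ms
Total = 155 + 115 = 270 ms

270


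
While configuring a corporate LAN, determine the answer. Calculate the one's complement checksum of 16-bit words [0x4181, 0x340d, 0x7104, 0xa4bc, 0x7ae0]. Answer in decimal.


Given words: [0x4181, 0x340d, 0x7104, 0xa4bc, 0x7ae0]
Step 1: Sum all words
Raw sum = 16769 + 13325 + 28932 + 42172 + 31456 = 132654
Step 2: Fold carry: (1582 + 2) = 1584
One's complement = ~1584 & 0xFFFF = 63951

63951


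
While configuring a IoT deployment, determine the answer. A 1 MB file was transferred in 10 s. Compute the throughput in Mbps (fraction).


Given: file = 1 MB, time = 10 s
File in Mb = 1 * 8 = 8 Mb
Throughput = 8 / 10 Mbps
Throughput = 4/5 Mbps

4/5


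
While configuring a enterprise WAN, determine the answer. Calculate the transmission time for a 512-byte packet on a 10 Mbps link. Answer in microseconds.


Given: packet = 512 bytes, bandwidth = 10 Mbps
Packet in bits = 512 * 8 = 4096 bits
Bandwidth = 10 * 10^6 = 10000000 bps
Time = 4096 / 10000000 seconds
Time in us = 4096 * 10^6 / 10000000 = 409.6

409.6


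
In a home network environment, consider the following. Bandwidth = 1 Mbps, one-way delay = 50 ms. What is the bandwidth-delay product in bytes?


Given: bandwidth = 1 Mbps, delay = 50 ms
BDP in bits = 1 * 10^6 * 50 / 1000
BDP in bits = 50000
BDP in bytes = 50000 / 8 = 6250

6250


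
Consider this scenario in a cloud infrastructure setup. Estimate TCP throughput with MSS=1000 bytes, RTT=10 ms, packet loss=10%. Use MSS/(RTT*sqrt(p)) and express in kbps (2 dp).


Given: MSS = 1000 bytes, RTT = 10 ms, loss = 10%
RTT in seconds = 10 / 1000 = 0.01
Loss rate = 10% = 0.1
sqrt(loss) = sqrt(0.1) = 0.316227766017
Throughput (bytes/s) = 1000 / (0.01 * 0.316227766017) = 316227.7660
Throughput (kbps) = 316227.7660 * 8 / 1000 = 2529.822128 -> 2529.82 kbps (2 dp)

2529.82


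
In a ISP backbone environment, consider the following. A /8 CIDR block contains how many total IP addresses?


Given: CIDR prefix /8
Host bits = 32 - 8 = 24
Total addresses = 2^24 = 16777216

16777216


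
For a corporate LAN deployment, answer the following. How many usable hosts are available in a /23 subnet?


Given: subnet mask /23
Host bits = 32 - 23 = 9
Total addresses = 2^9 = 512
Usable hosts = 512 - 2 (network + broadcast) = 510

510


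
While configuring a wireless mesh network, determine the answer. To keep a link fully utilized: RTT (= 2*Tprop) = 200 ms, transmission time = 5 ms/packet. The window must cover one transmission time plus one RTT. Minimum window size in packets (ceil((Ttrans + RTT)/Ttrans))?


Given: Ttrans = 5 ms, RTT = 200 ms (= 2 * Tprop, Tprop = 100 ms)
Time until first ACK returns = Ttrans + RTT = 5 + 200 = 205 ms
Need W * Ttrans >= Ttrans + RTT  ->  W >= (Ttrans + RTT) / Ttrans
(Ttrans + RTT) / Ttrans = 205 / 5 = 41
W_min = ceil(41) = 41

41


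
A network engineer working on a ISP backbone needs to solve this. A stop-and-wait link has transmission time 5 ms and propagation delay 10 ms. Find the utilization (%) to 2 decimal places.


Given: Ttrans = 5 ms, Tprop = 10 ms
RTT = 2 * Tprop = 2 * 10 = 20 ms
U = Ttrans / (Ttrans + RTT)
U = 5 / (5 + 20)
U = 5 / 25 = 0.2
U% = 20.00%

20.00


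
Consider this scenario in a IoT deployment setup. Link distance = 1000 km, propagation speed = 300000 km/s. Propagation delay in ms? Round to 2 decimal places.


Given: distance = 1000 km, speed = 300000 km/s
Delay = distance / speed = 1000 / 300000 seconds
Delay in ms = 1000 * 1000 / 300000
Delay = 3.3333 ms
Rounded to 2 dp = 3.33 ms

3.33


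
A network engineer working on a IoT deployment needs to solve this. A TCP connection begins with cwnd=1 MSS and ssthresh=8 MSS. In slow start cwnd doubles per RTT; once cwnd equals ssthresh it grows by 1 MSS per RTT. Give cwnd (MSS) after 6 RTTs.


RTT 0: cwnd = 1 MSS (initial)
RTT 1: cwnd = 2 MSS (slow start, doubled)
RTT 2: cwnd = 4 MSS (slow start, doubled)
RTT 3: cwnd = 8 MSS (slow start, doubled)
RTT 4: cwnd = 9 MSS (congestion avoidance, +1)
RTT 5: cwnd = 10 MSS (congestion avoidance, +1)
RTT 6: cwnd = 11 MSS (congestion avoidance, +1)

11


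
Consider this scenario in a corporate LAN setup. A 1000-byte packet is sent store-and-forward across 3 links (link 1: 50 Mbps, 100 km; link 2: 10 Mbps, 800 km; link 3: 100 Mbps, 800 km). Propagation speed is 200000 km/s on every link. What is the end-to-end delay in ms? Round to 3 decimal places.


Packet = 1000 bytes = 8000 bits. Store-and-forward: sum (t_trans + t_prop) per link.
Link 1: t_trans = 8000/(50*10^6) s = 0.1600 ms; t_prop = 100/200000 s = 0.5000 ms; subtotal = 0.6600 ms
Link 2: t_trans = 8000/(10*10^6) s = 0.8000 ms; t_prop = 800/200000 s = 4.0000 ms; subtotal = 4.8000 ms
Link 3: t_trans = 8000/(100*10^6) s = 0.0800 ms; t_prop = 800/200000 s = 4.0000 ms; subtotal = 4.0800 ms
End-to-end = 0.6600 + 4.8000 + 4.0800 = 9.5400 ms -> 9.540 ms (3 dp)

9.540


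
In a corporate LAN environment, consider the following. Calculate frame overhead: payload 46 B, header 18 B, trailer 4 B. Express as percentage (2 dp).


Given: payload = 46 B, header = 18 B, trailer = 4 B
Overhead bytes = header + trailer = 18 + 4 = 22
Total frame = payload + overhead = 46 + 22 = 68
Overhead % = 22 / 68 * 100 = 32.3529% -> 32.35% (2 dp)

32.35


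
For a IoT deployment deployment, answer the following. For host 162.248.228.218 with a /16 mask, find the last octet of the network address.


Given: IP = 162.248.228.218, prefix = /16
Subnet mask = 255.255.0.0
Last octet of IP: 218
Last octet of mask: 0
Network last octet = 218 AND 0 = 0

0


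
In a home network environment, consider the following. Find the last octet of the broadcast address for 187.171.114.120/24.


Given: IP = 187.171.114.120, prefix = /24
Host bits = 32 - 24 = 8
Network last octet = 120 AND mask = 0
Host part size = 2^8 - 1 = 255
Broadcast last octet = 0 OR 255 = 255

255


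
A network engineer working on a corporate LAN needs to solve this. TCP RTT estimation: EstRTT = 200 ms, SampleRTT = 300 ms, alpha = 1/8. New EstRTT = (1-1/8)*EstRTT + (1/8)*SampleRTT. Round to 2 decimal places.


Given: EstRTT = 200 ms, SampleRTT = 300 ms, alpha = 1/8
New EstRTT = (1 - alpha) * EstRTT + alpha * SampleRTT
(7/8) * 200 = 175
(1/8) * 300 = 37.5
New EstRTT = 175 + 37.5 = 212.5 ms -> 212.50 ms (2 dp)

212.50


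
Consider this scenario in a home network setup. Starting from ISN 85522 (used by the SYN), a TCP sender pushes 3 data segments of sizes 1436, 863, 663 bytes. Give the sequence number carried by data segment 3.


The SYN occupies sequence number ISN = 85522, so the first data byte is ISN + 1 = 85523.
SEQ of data segment i = (ISN + 1) + sum of payload sizes of segments 1..i-1.
Segment 1: SEQ = 85523, payload = 1436 bytes
Segment 2: SEQ = 86959, payload = 863 bytes
Segment 3: SEQ = 87822, payload = 663 bytes
SEQ of segment 3 = 85523 + 1436 + 863 = 87822

87822


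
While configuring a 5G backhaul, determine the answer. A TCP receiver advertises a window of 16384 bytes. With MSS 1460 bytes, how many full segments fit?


Given: RWND = 16384 bytes, MSS = 1460 bytes
Full segments = floor(RWND / MSS)
Full segments = floor(16384 / 1460)
Full segments = floor(11.2219) = 11

11


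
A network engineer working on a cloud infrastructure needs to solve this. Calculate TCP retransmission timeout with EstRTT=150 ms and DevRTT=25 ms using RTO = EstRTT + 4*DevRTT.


Given: EstRTT = 150 ms, DevRTT = 25 ms
Timeout = EstRTT + 4 * DevRTT
4 * DevRTT = 4 * 25 = 100
Timeout = 150 + 100 = 250 ms

250


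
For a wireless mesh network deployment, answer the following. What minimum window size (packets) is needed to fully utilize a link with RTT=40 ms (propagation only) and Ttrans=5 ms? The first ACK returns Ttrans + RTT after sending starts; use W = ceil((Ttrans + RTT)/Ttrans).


Given: Ttrans = 5 ms, RTT = 40 ms (= 2 * Tprop, Tprop = 20 ms)
Time until first ACK returns = Ttrans + RTT = 5 + 40 = 45 ms
Need W * Ttrans >= Ttrans + RTT  ->  W >= (Ttrans + RTT) / Ttrans
(Ttrans + RTT) / Ttrans = 45 / 5 = 9
W_min = ceil(9) = 9

9


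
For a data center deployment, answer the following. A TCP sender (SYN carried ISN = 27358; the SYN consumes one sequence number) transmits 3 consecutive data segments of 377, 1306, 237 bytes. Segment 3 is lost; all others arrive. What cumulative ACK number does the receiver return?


SYN uses sequence number 27358; first data byte = ISN + 1 = 27359.
Segment 1: SEQ = 27359, len = 377 B, covers [27359, 27735]
Segment 2: SEQ = 27736, len = 1306 B, covers [27736, 29041]
Segment 3: SEQ = 29042, len = 237 B, covers [29042, 29278] [LOST]
In-order data received: bytes [27359, 29041] (segments 1..2).
Segment 3 missing -> gap begins at byte 29042.
Cumulative ACK = next expected in-order byte = 27359 + 377 + 1306 = 29042

29042


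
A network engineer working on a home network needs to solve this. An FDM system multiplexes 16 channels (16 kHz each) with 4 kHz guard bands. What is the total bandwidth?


Given: 16 channels, 16 kHz each, guard = 4 kHz
Channel bandwidth = 16 * 16 = 256 kHz
Guard bands = 15 gaps * 4 kHz = 60 kHz
Total = 256 + 60 = 316 kHz

316


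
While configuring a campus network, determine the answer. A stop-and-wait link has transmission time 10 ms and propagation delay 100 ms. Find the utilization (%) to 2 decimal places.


Given: Ttrans = 10 ms, Tprop = 100 ms
RTT = 2 * Tprop = 2 * 100 = 200 ms
U = Ttrans / (Ttrans + RTT)
U = 10 / (10 + 200)
U = 10 / 210 = 0.047619
U% = 4.76%

4.76


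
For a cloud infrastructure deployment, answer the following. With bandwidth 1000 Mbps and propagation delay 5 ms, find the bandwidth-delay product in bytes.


Given: bandwidth = 1000 Mbps, delay = 5 ms
BDP in bits = 1000 * 10^6 * 5 / 1000
BDP in bits = 5000000
BDP in bytes = 5000000 / 8 = 625000

625000


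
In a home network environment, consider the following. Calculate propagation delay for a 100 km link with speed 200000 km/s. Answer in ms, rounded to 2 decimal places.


Given: distance = 100 km, speed = 200000 km/s
Delay = distance / speed = 100 / 200000 seconds
Delay in ms = 100 * 1000 / 200000
Delay = 0.5000 ms
Rounded to 2 dp = 0.50 ms

0.50


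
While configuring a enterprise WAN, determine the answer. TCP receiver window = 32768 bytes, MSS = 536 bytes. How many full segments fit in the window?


Given: RWND = 32768 bytes, MSS = 536 bytes
Full segments = floor(RWND / MSS)
Full segments = floor(32768 / 536)
Full segments = floor(61.1343) = 61

61


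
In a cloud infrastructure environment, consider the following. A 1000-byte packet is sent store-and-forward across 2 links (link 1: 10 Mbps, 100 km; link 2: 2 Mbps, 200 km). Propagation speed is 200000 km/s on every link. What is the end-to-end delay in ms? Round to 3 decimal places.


Packet = 1000 bytes = 8000 bits. Store-and-forward: sum (t_trans + t_prop) per link.
Link 1: t_trans = 8000/(10*10^6) s = 0.8000 ms; t_prop = 100/200000 s = 0.5000 ms; subtotal = 1.3000 ms
Link 2: t_trans = 8000/(2*10^6) s = 4.0000 ms; t_prop = 200/200000 s = 1.0000 ms; subtotal = 5.0000 ms
End-to-end = 1.3000 + 5.0000 = 6.3000 ms -> 6.300 ms (3 dp)

6.300


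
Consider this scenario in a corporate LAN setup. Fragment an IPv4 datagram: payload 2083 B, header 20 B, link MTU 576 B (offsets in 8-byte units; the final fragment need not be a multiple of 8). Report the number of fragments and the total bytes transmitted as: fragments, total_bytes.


Max data per non-final fragment = floor((MTU - header)/8)*8 = floor((576 - 20)/8)*8 = floor(556/8)*8 = 552 B
Final fragment needs no 8-byte alignment: it can carry up to MTU - header = 556 B
Non-final fragments needed = ceil((payload - 556) / 552) = ceil(1527/552) = ceil(2.7663) = 3
Number of fragments = 3 + 1 = 4
Fragment sizes (data): 3 * 552 B + 427 B (last, 427 <= 556 OK)
Total bytes sent = payload + n_frags * header = 2083 + 4*20 = 2083 + 80 = 2163 B

4, 2163


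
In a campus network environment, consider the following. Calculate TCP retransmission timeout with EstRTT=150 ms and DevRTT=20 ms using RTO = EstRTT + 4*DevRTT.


Given: EstRTT = 150 ms, DevRTT = 20 ms
Timeout = EstRTT + 4 * DevRTT
4 * DevRTT = 4 * 20 = 80
Timeout = 150 + 80 = 230 ms

230


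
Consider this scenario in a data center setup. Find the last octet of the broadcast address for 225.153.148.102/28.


Given: IP = 225.153.148.102, prefix = /28
Host bits = 32 - 28 = 4
Network last octet = 102 AND mask = 96
Host part size = 2^4 - 1 = 15
Broadcast last octet = 96 OR 15 = 111

111


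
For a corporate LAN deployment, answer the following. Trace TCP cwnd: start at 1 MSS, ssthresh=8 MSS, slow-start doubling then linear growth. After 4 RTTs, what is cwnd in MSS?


RTT 0: cwnd = 1 MSS (initial)
RTT 1: cwnd = 2 MSS (slow start, doubled)
RTT 2: cwnd = 4 MSS (slow start, doubled)
RTT 3: cwnd = 8 MSS (slow start, doubled)
RTT 4: cwnd = 9 MSS (congestion avoidance, +1)

9


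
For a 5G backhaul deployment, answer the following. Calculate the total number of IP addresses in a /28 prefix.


Given: CIDR prefix /28
Host bits = 32 - 28 = 4
Total addresses = 2^4 = 16

16


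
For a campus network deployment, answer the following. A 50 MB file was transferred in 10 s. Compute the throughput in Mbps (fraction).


Given: file = 50 MB, time = 10 s
File in Mb = 50 * 8 = 400 Mb
Throughput = 400 / 10 Mbps
Throughput = 40 Mbps

40


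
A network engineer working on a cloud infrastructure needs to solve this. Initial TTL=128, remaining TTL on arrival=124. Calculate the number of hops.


Given: initial TTL = 128, received TTL = 124
Hops = initial TTL - received TTL
Hops = 128 - 124 = 4

4


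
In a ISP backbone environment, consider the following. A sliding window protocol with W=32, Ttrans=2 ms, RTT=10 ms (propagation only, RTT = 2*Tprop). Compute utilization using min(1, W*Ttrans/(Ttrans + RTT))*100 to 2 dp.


Given: W = 32, Ttrans = 2 ms, RTT = 10 ms (= 2 * Tprop, Tprop = 5 ms)
Cycle time = Ttrans + RTT = 2 + 10 = 12 ms (first packet sent until its ACK returns)
W * Ttrans = 32 * 2 = 64 ms of sending per cycle
W * Ttrans / (Ttrans + RTT) = 64 / 12 = 5.333333
U = min(1, 5.333333) = 1.000000
U% = 100.00%

100.00


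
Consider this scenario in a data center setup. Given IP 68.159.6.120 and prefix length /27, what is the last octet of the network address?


Given: IP = 68.159.6.120, prefix = /27
Subnet mask = 255.255.255.224
Last octet of IP: 120
Last octet of mask: 224
Network last octet = 120 AND 224 = 96

96


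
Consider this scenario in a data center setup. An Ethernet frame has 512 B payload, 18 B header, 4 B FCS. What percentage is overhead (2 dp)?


Given: payload = 512 B, header = 18 B, trailer = 4 B
Overhead bytes = header + trailer = 18 + 4 = 22
Total frame = payload + overhead = 512 + 22 = 534
Overhead % = 22 / 534 * 100 = 4.1199% -> 4.12% (2 dp)

4.12


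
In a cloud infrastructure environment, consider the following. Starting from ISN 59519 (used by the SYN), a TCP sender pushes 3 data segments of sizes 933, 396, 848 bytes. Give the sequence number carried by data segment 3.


The SYN occupies sequence number ISN = 59519, so the first data byte is ISN + 1 = 59520.
SEQ of data segment i = (ISN + 1) + sum of payload sizes of segments 1..i-1.
Segment 1: SEQ = 59520, payload = 933 bytes
Segment 2: SEQ = 60453, payload = 396 bytes
Segment 3: SEQ = 60849, payload = 848 bytes
SEQ of segment 3 = 59520 + 933 + 396 = 60849

60849


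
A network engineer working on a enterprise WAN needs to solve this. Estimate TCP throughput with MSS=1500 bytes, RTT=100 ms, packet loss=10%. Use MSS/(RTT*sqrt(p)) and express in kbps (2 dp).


Given: MSS = 1500 bytes, RTT = 100 ms, loss = 10%
RTT in seconds = 100 / 1000 = 0.1
Loss rate = 10% = 0.1
sqrt(loss) = sqrt(0.1) = 0.316227766017
Throughput (bytes/s) = 1500 / (0.1 * 0.316227766017) = 47434.1649
Throughput (kbps) = 47434.1649 * 8 / 1000 = 379.473319 -> 379.47 kbps (2 dp)

379.47


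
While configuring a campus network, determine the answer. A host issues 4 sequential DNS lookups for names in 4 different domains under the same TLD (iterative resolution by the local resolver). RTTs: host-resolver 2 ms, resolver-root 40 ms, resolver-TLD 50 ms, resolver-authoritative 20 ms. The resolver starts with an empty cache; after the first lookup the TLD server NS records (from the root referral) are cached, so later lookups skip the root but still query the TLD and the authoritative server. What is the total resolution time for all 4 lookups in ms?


Lookup 1 (cold cache): local + root + TLD + auth = 2 + 40 + 50 + 20 = 112 ms
Lookups 2..4 (TLD NS cached -> skip root; new domain -> still ask TLD and auth): local + TLD + auth = 2 + 50 + 20 = 72 ms each
Remaining 3 lookups: 3 * 72 = 216 ms
Total = 112 + 216 = 328 ms

328


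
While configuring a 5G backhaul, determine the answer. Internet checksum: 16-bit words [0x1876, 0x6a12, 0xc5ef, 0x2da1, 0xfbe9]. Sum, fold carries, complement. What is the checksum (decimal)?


Given words: [0x1876, 0x6a12, 0xc5ef, 0x2da1, 0xfbe9]
Step 1: Sum all words
Raw sum = 6262 + 27154 + 50671 + 11681 + 64489 = 160257
Step 2: Fold carry: (29185 + 2) = 29187
One's complement = ~29187 & 0xFFFF = 36348

36348


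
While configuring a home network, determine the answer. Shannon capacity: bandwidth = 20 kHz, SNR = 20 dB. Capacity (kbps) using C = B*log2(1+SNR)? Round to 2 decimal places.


Given: B = 20 kHz, SNR = 20 dB
SNR linear = 10^(20/10) = 100
1 + SNR = 101
log2(101) = 6.6582114828
C = 20 * 1000 * 6.6582114828 = 133164.2297 bps
C = 133.164230 kbps -> 133.16 kbps (2 dp)

133.16


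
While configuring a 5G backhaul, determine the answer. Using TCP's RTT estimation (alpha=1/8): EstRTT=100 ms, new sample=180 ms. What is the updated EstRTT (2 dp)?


Given: EstRTT = 100 ms, SampleRTT = 180 ms, alpha = 1/8
New EstRTT = (1 - alpha) * EstRTT + alpha * SampleRTT
(7/8) * 100 = 87.5
(1/8) * 180 = 22.5
New EstRTT = 87.5 + 22.5 = 110 ms -> 110.00 ms (2 dp)

110.00


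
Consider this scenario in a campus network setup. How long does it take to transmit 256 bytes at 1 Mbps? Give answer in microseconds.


Given: packet = 256 bytes, bandwidth = 1 Mbps
Packet in bits = 256 * 8 = 2048 bits
Bandwidth = 1 * 10^6 = 1000000 bps
Time = 2048 / 1000000 seconds
Time in us = 2048 * 10^6 / 1000000 = 2048

2048


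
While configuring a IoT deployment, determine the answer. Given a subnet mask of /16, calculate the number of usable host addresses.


Given: subnet mask /16
Host bits = 32 - 16 = 16
Total addresses = 2^16 = 65536
Usable hosts = 65536 - 2 (network + broadcast) = 65534

65534


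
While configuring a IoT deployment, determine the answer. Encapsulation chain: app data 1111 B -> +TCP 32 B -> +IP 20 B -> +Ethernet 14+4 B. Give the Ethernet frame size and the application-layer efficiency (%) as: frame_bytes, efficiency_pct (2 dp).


TCP segment = 1111 + 32 = 1143 B
IP packet = 1143 + 20 = 1163 B
Ethernet frame = 1163 + 14 + 4 = 1181 B
Efficiency = app / frame = 1111 / 1181 = 0.940728 = 94.0728% -> 94.07% (2 dp)

1181, 94.07


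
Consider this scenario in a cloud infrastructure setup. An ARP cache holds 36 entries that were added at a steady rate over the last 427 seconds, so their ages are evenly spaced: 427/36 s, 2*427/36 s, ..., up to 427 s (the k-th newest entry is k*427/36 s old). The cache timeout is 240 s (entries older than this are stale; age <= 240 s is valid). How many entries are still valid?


Ages are k * 427/36 s for k = 1..36 (spacing = 11.8611 s).
Entry k is valid iff k * 427/36 <= 240 iff k <= 36 * 240 / 427 = 20.2342
n_valid = floor(20.2342) = 20
(n_stale = 36 - 20 = 16)

20


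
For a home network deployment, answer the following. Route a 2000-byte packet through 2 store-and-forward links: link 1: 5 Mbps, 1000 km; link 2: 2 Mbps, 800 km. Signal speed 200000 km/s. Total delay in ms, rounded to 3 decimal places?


Packet = 2000 bytes = 16000 bits. Store-and-forward: sum (t_trans + t_prop) per link.
Link 1: t_trans = 16000/(5*10^6) s = 3.2000 ms; t_prop = 1000/200000 s = 5.0000 ms; subtotal = 8.2000 ms
Link 2: t_trans = 16000/(2*10^6) s = 8.0000 ms; t_prop = 800/200000 s = 4.0000 ms; subtotal = 12.0000 ms
End-to-end = 8.2000 + 12.0000 = 20.2000 ms -> 20.200 ms (3 dp)

20.200


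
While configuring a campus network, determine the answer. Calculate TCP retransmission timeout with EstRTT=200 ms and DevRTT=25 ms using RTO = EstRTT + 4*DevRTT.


Given: EstRTT = 200 ms, DevRTT = 25 ms
Timeout = EstRTT + 4 * DevRTT
4 * DevRTT = 4 * 25 = 100
Timeout = 200 + 100 = 300 ms

300


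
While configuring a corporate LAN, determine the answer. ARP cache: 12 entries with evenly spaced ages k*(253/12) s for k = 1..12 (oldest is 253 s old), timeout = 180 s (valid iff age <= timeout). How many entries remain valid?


Ages are k * 253/12 s for k = 1..12 (spacing = 21.0833 s).
Entry k is valid iff k * 253/12 <= 180 iff k <= 12 * 180 / 253 = 8.5375
n_valid = floor(8.5375) = 8
(n_stale = 12 - 8 = 4)

8


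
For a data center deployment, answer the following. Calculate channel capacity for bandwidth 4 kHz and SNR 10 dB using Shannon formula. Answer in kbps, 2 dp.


Given: B = 4 kHz, SNR = 10 dB
SNR linear = 10^(10/10) = 10
1 + SNR = 11
log2(11) = 3.4594316186
C = 4 * 1000 * 3.4594316186 = 13837.7265 bps
C = 13.837726 kbps -> 13.84 kbps (2 dp)

13.84


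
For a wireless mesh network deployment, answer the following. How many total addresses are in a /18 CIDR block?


Given: CIDR prefix /18
Host bits = 32 - 18 = 14
Total addresses = 2^14 = 16384

16384


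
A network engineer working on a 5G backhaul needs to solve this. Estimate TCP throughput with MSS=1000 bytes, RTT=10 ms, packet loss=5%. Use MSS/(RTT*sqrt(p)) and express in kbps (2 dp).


Given: MSS = 1000 bytes, RTT = 10 ms, loss = 5%
RTT in seconds = 10 / 1000 = 0.01
Loss rate = 5% = 0.05
sqrt(loss) = sqrt(0.05) = 0.223606797750
Throughput (bytes/s) = 1000 / (0.01 * 0.223606797750) = 447213.5955
Throughput (kbps) = 447213.5955 * 8 / 1000 = 3577.708764 -> 3577.71 kbps (2 dp)

3577.71


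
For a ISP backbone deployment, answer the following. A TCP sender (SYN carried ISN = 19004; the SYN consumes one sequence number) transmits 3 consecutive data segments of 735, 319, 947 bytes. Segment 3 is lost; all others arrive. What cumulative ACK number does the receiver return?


SYN uses sequence number 19004; first data byte = ISN + 1 = 19005.
Segment 1: SEQ = 19005, len = 735 B, covers [19005, 19739]
Segment 2: SEQ = 19740, len = 319 B, covers [19740, 20058]
Segment 3: SEQ = 20059, len = 947 B, covers [20059, 21005] [LOST]
In-order data received: bytes [19005, 20058] (segments 1..2).
Segment 3 missing -> gap begins at byte 20059.
Cumulative ACK = next expected in-order byte = 19005 + 735 + 319 = 20059

20059


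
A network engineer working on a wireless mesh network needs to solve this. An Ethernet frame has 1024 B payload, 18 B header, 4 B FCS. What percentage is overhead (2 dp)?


Given: payload = 1024 B, header = 18 B, trailer = 4 B
Overhead bytes = header + trailer = 18 + 4 = 22
Total frame = payload + overhead = 1024 + 22 = 1046
Overhead % = 22 / 1046 * 100 = 2.1033% -> 2.10% (2 dp)

2.10


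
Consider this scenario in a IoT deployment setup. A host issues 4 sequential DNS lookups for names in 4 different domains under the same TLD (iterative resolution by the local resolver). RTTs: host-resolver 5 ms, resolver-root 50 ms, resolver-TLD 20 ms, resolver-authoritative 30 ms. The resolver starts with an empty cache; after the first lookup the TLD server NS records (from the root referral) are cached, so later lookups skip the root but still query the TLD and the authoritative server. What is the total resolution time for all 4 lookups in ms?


Lookup 1 (cold cache): local + root + TLD + auth = 5 + 50 + 20 + 30 = 105 ms
Lookups 2..4 (TLD NS cached -> skip root; new domain -> still ask TLD and auth): local + TLD + auth = 5 + 20 + 30 = 55 ms each
Remaining 3 lookups: 3 * 55 = 165 ms
Total = 105 + 165 = 270 ms

270


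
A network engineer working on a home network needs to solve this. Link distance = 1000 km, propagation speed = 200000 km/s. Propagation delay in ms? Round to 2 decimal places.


Given: distance = 1000 km, speed = 200000 km/s
Delay = distance / speed = 1000 / 200000 seconds
Delay in ms = 1000 * 1000 / 200000
Delay = 5.0000 ms
Rounded to 2 dp = 5.00 ms

5.00


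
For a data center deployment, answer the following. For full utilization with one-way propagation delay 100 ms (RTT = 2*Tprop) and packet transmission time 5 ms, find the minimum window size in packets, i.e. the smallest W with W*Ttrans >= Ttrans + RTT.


Given: Ttrans = 5 ms, RTT = 200 ms (= 2 * Tprop, Tprop = 100 ms)
Time until first ACK returns = Ttrans + RTT = 5 + 200 = 205 ms
Need W * Ttrans >= Ttrans + RTT  ->  W >= (Ttrans + RTT) / Ttrans
(Ttrans + RTT) / Ttrans = 205 / 5 = 41
W_min = ceil(41) = 41

41


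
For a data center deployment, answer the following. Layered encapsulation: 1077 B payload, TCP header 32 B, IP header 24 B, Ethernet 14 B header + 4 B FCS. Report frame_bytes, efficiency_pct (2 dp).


TCP segment = 1077 + 32 = 1109 B
IP packet = 1109 + 24 = 1133 B
Ethernet frame = 1133 + 14 + 4 = 1151 B
Efficiency = app / frame = 1077 / 1151 = 0.935708 = 93.5708% -> 93.57% (2 dp)

1151, 93.57


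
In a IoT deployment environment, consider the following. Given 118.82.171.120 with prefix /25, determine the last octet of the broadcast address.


Given: IP = 118.82.171.120, prefix = /25
Host bits = 32 - 25 = 7
Network last octet = 120 AND mask = 0
Host part size = 2^7 - 1 = 127
Broadcast last octet = 0 OR 127 = 127

127


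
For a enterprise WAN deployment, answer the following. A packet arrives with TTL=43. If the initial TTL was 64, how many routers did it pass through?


Given: initial TTL = 64, received TTL = 43
Hops = initial TTL - received TTL
Hops = 64 - 43 = 21

21


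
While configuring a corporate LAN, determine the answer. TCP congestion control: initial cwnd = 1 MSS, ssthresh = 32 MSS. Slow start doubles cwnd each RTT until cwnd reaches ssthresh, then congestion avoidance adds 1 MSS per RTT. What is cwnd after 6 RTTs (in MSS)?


RTT 0: cwnd = 1 MSS (initial)
RTT 1: cwnd = 2 MSS (slow start, doubled)
RTT 2: cwnd = 4 MSS (slow start, doubled)
RTT 3: cwnd = 8 MSS (slow start, doubled)
RTT 4: cwnd = 16 MSS (slow start, doubled)
RTT 5: cwnd = 32 MSS (slow start, doubled)
RTT 6: cwnd = 33 MSS (congestion avoidance, +1)

33


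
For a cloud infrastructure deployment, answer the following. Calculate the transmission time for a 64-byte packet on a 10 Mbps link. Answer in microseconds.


Given: packet = 64 bytes, bandwidth = 10 Mbps
Packet in bits = 64 * 8 = 512 bits
Bandwidth = 10 * 10^6 = 10000000 bps
Time = 512 / 10000000 seconds
Time in us = 512 * 10^6 / 10000000 = 51.2

51.2


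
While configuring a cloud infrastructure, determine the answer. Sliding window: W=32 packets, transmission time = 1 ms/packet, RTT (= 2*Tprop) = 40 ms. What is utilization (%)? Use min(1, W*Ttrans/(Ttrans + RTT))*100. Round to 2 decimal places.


Given: W = 32, Ttrans = 1 ms, RTT = 40 ms (= 2 * Tprop, Tprop = 20 ms)
Cycle time = Ttrans + RTT = 1 + 40 = 41 ms (first packet sent until its ACK returns)
W * Ttrans = 32 * 1 = 32 ms of sending per cycle
W * Ttrans / (Ttrans + RTT) = 32 / 41 = 0.780488
U = min(1, 0.780488) = 0.780488
U% = 78.05%

78.05
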